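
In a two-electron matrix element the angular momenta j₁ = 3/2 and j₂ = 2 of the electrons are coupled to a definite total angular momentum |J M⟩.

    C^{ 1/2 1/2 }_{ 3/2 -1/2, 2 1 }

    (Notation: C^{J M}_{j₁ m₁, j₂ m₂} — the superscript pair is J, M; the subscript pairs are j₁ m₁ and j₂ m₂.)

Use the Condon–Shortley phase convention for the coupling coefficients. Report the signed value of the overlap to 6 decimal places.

√[2·3!0!1!/5! · 1!2!3!1!1!0!] = √(6/5)
  +(−1)^2/∏(2,1,0,1,0,0)! = 1/2  (running 1/2)
⟨..|..⟩ = √(6/5)·(1/2) = +0.547723

+√(3/10) ≈ +0.547723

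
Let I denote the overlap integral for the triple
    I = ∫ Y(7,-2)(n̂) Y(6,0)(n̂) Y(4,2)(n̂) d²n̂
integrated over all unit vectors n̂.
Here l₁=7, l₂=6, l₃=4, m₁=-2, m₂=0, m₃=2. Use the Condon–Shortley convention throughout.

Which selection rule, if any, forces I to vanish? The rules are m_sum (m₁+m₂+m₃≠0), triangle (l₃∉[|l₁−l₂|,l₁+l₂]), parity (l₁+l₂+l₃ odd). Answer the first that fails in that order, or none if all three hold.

parity

Σmᵢ = 0  ✓
l₃∈[|l₁−l₂|,l₁+l₂]=[1,13], have l₃=4  ✓
Σlᵢ = 17 ⇒ odd  ✗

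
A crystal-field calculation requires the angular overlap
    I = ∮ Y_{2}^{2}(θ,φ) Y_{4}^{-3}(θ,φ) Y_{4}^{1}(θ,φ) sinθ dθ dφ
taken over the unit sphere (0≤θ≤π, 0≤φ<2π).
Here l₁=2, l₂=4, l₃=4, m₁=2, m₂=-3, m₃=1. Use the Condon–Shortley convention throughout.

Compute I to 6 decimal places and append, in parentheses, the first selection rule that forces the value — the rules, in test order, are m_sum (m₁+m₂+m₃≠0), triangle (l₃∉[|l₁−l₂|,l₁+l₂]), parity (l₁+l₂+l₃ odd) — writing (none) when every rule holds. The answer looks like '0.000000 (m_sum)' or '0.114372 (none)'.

0.159270 (none)

m-sum 0 ✓  L=10 even ✓  2≤4≤6 ✓
Π(2lᵢ+1) = 5×9×9 = 405
triangle coeff Δ(2,4,4) = 1/13860
Σ_t [0,2]: t=0:+1/192 t=1:−1/36 t=2:+1/192 = -5/288
(3j)²=20/693 [(2 4 4; 0 0 0)], sign=-1
Σ_t [0,0]: t=0:+1/480 = 1/480
(3j)²=3/110 [(2 4 4; 2 -3 1)], sign=-1
⇒ 4πI² = 270/847
I = (+1)√(270/847/(4π)) = 0.15927046
No selection rule forces the value: the integral is nonzero (none).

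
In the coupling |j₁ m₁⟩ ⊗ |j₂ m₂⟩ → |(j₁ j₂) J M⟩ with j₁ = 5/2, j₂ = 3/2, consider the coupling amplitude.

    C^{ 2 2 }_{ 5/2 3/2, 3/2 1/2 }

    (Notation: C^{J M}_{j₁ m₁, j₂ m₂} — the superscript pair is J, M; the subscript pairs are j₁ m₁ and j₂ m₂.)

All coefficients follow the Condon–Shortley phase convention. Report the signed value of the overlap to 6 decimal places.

−√(8/21) = -0.617213

triangle: 2!×3!×1!/7! = 12/5040
(j±m)!: 4!×1!×2!×1!×4!×0! = 1152
prefactor² = (2J+1)×Δ×N² = 96/7
  k=1: −1/(1!×1!×0!×1!×3!×0!) = -1/6
Σ = -1/6  ⇒  CG² = 96/7×(-1/6)² = 8/21
CG = −√(8/21) = -0.617213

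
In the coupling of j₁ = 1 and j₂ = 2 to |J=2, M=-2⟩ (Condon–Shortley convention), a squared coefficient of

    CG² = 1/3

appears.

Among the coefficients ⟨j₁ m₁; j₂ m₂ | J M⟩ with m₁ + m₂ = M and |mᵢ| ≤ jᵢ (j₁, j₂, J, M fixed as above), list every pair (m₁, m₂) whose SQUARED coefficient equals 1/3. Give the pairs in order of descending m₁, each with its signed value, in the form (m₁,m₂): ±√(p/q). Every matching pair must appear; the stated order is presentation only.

Admissible pairs with m₁+m₂ = M = -2: (-1,-1), (0,-2)
  (m₁,m₂)=(0,-2): CG² = 2/3, CG = +√(2/3)
  (m₁,m₂)=(-1,-1): CG² = 1/3, CG = −√(1/3)   ← matches the target
Pairs with CG² = 1/3: (-1,-1): −√(1/3)

(-1,-1): −√(1/3)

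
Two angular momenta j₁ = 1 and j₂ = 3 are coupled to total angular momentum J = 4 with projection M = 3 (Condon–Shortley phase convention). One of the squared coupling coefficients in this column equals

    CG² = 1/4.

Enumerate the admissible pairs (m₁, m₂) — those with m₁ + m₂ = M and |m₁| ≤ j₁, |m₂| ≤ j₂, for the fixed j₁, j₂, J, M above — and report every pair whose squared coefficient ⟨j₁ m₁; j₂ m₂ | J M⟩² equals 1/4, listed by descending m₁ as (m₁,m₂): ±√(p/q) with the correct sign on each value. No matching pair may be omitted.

Admissible pairs with m₁+m₂ = M = 3: (0,3), (1,2)
  (m₁,m₂)=(1,2): CG² = 3/4, CG = +√(3/4)
  (m₁,m₂)=(0,3): CG² = 1/4, CG = +√(1/4)   ← matches the target
Pairs with CG² = 1/4: (0,3): +√(1/4)

(0,3): +√(1/4)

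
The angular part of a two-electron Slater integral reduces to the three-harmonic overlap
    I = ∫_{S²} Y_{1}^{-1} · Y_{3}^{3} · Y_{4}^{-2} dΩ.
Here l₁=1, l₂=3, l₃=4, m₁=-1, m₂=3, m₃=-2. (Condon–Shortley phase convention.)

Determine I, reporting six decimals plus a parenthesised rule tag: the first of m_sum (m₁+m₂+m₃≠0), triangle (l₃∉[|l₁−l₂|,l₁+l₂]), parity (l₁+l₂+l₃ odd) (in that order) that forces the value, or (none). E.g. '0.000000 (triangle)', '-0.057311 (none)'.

0.061558 (none)

Rules hold: Σm=0, L=8 even, 2≤4≤4.
N = 3·7·9 = 189
Δ = 0!·2!·6!/9! = 1/252
Racah Σ t=0..0: t=0:+1/36 = 1/36
⇒ 3j(1 3 4; 0 0 0)² = 4/63, sgn +1
Racah Σ t=0..0: t=0:+1/1440 = 1/1440
⇒ 3j(1 3 4; -1 3 -2)² = 1/252, sgn +1
4πI² = N·(3j₀)²·(3jₘ)² = 1/21
I = +1·√(0.047619/4π) = 0.06155813
No selection rule forces the value: the integral is nonzero (none).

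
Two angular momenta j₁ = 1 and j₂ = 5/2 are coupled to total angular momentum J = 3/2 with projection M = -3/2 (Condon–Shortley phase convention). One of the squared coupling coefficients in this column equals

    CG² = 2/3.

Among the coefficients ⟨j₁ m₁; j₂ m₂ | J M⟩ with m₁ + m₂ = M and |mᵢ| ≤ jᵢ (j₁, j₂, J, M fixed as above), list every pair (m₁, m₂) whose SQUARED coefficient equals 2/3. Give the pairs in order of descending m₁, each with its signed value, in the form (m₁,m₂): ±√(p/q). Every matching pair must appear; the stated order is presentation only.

Admissible pairs with m₁+m₂ = M = -3/2: (-1,-1/2), (0,-3/2), (1,-5/2)
  (m₁,m₂)=(1,-5/2): CG² = 2/3, CG = +√(2/3)   ← matches the target
  (m₁,m₂)=(0,-3/2): CG² = 4/15, CG = −√(4/15)
  (m₁,m₂)=(-1,-1/2): CG² = 1/15, CG = +√(1/15)
Pairs with CG² = 2/3: (1,-5/2): +√(2/3)

(1,-5/2): +√(2/3)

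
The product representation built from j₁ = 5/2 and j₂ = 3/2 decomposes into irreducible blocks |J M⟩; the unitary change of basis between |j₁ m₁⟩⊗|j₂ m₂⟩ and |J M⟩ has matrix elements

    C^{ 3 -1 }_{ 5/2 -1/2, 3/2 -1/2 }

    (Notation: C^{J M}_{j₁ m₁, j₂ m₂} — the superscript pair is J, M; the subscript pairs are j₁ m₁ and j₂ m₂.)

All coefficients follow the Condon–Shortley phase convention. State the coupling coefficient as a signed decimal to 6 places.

+√(1/60) = +0.129099

triangle: 1!·4!·2!/8! = 48/40320
(j±m)!: 2!·3!·1!·2!·2!·4! = 1152
prefactor² = (2J+1)·Δ·N² = 48/5
  k=0: +1/(0!·1!·3!·1!·1!·1!) = 1/6
  k=1: −1/(1!·0!·2!·0!·2!·2!) = -1/8
Σ = 1/24  ⇒  CG² = 48/5·(1/24)² = 1/60
CG = +√(1/60) = +0.129099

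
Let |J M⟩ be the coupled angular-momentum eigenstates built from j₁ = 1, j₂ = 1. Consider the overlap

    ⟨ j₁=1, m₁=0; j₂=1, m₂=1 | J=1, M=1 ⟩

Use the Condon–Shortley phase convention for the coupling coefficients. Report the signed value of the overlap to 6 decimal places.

j₁+j₂−J=1  J+j₁−j₂=1  J−j₁+j₂=1  j₁+j₂+J+1=4
(j₁±m₁, j₂±m₂, J±M) = (1,1,2,0,2,0)
P² = 1/2
sum k=1..1:
  [1] −1/1 = -1
S = -1
C² = P²·S² = 1/2 ; C = -0.707107

−√(1/2) = -0.707107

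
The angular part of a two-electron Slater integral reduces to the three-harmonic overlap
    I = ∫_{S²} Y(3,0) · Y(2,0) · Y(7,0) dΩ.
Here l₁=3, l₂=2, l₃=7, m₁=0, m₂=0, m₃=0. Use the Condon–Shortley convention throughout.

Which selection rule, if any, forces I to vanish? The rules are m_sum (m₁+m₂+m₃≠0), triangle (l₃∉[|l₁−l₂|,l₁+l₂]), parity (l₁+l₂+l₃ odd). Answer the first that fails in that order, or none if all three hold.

Σmᵢ = 0  ✓
l₃∈[|l₁−l₂|,l₁+l₂]=[1,5] required, l₃=7 fails  ✗
Σlᵢ = 12 ⇒ even

triangle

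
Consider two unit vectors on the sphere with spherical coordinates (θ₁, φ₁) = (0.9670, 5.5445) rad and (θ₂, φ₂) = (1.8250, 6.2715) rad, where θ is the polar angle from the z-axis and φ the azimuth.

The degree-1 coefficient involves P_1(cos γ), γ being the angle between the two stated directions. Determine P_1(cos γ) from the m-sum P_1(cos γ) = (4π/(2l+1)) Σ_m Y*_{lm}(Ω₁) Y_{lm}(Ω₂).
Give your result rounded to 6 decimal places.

Term-by-term m-sum for l=1 (normalisation 4π/3 = 4.188790):
  m=-1: Y*=0.21028 - 0.19150j  Y=0.33437 + 0.00391j  product 0.07106 - 0.06321j
  m=+0: Y*=0.27741 + 0.00000j  Y=-0.12287 + 0.00000j  product -0.03409 + 0.00000j
  m=+1: Y*=-0.21028 - 0.19150j  Y=-0.33437 + 0.00391j  product 0.07106 + 0.06321j
Σ over m = 0.10803 + 0.00000j; ×(4π/3) → 0.45252 + 0.00000j. Real part: 0.452515

0.452515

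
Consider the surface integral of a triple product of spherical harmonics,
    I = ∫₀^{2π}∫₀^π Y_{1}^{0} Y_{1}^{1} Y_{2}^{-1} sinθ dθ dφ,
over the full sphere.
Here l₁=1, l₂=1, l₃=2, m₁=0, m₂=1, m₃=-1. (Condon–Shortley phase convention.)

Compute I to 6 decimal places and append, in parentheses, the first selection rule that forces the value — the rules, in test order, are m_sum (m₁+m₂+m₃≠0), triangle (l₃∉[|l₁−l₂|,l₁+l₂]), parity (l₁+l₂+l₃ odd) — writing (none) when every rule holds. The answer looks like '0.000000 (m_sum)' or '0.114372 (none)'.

-0.218510 (none)

m-sum 0 ✓  L=4 even ✓  0≤2≤2 ✓
Π(2lᵢ+1) = 3×3×5 = 45
triangle coeff Δ(1,1,2) = 1/30
Σ_t [0,0]: t=0:+1/1 = 1/1
(3j)²=2/15 [(1 1 2; 0 0 0)], sign=+1
Σ_t [0,0]: t=0:+1/2 = 1/2
(3j)²=1/10 [(1 1 2; 0 1 -1)], sign=-1
⇒ 4πI² = 3/5
I = (-1)√(3/5/(4π)) = -0.21850969
No selection rule forces the value: the integral is nonzero (none).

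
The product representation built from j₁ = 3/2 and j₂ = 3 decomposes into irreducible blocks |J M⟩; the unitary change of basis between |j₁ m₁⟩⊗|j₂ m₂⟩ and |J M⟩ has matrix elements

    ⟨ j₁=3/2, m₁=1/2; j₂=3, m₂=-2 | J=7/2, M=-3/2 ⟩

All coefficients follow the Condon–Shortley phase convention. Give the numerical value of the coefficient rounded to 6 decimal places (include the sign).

+0.654654

√[8·1!2!5!/9! · 2!1!1!5!2!5!] = √(6400/21)
  +(−1)^0/∏(0,1,1,1,1,4)! = 1/24  (running 1/24)
  +(−1)^1/∏(1,0,0,0,2,5)! = -1/240  (running 3/80)
⟨..|..⟩ = √(6400/21)·(3/80) = +0.654654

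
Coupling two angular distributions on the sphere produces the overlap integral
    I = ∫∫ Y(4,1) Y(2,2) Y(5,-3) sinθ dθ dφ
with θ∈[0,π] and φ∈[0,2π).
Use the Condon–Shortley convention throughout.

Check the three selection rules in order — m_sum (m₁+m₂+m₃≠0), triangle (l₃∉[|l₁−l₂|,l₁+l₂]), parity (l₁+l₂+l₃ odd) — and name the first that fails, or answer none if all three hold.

parity

azimuthal sum: 1 + 2 − 3 = 0  ✓
2 ≤ 5 ≤ 6 (triangle on l)  ✓
L = 4 + 2 + 5 = 11 (odd)  ✗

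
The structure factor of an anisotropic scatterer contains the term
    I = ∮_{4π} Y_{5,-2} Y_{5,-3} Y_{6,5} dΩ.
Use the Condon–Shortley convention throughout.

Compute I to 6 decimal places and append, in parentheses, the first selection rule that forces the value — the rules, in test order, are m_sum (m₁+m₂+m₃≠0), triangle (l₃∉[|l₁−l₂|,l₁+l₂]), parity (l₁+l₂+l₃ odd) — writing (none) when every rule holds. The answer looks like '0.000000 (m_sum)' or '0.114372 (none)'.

Rules hold: Σm=0, L=16 even, 0≤6≤10.
N = 11·11·13 = 1573
Δ = 4!·6!·6!/17! = 1/28588560
Racah Σ t=0..4: t=0:+1/345600 t=1:−1/13824 t=2:+1/5184 t=3:−1/13824 t=4:+1/345600 = 7/129600
⇒ 3j(5 5 6; 0 0 0)² = 80/7293, sgn +1
Racah Σ t=1..2: t=1:−1/518400 t=2:+1/345600 = 1/1036800
⇒ 3j(5 5 6; -2 -3 5)² = 7/2210, sgn -1
4πI² = N·(3j₀)²·(3jₘ)² = 616/11271
I = -1·√(0.0546535/4π) = -0.06594839
No selection rule forces the value: the integral is nonzero (none).

-0.065948 (none)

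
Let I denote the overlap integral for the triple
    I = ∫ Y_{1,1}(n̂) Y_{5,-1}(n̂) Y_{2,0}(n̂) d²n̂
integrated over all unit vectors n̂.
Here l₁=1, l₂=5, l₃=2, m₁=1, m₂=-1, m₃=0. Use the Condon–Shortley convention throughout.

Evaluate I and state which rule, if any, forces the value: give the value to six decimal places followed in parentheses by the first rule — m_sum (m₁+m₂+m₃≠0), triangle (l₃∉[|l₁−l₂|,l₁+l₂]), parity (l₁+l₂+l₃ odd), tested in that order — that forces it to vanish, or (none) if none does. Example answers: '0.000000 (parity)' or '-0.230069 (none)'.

triangle: need 4≤l₃≤6, have 2; I=0

0.000000 (triangle)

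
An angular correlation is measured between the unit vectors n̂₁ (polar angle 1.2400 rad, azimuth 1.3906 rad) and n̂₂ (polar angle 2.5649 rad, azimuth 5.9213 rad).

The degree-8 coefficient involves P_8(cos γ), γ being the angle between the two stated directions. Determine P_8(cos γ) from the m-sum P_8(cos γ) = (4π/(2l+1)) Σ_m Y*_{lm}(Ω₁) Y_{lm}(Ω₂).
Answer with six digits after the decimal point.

Term-by-term m-sum for l=8 (normalisation 4π/17 = 0.739198):
  m=-8: Y*=+0.042525-0.327241i  Y=-0.003905+0.000983i  product +0.000155+0.001320i
  m=-7: Y*=-0.431771-0.138033i  Y=+0.020320-0.014153i  product -0.010727+0.003306i
  m=-6: Y*=-0.073790+0.138470i  Y=-0.053325+0.077859i  product -0.006846-0.013129i
  m=-5: Y*=-0.222116-0.175906i  Y=+0.058553-0.240694i  product -0.055345+0.043162i
  m=-4: Y*=-0.207314+0.182117i  Y=+0.054502+0.439946i  product -0.091420-0.081281i
  m=-3: Y*=-0.085378-0.142242i  Y=-0.220707-0.418671i  product -0.040709+0.067139i
  m=-2: Y*=-0.285574+0.107619i  Y=+0.085951+0.075960i  product -0.032720-0.012442i
  m=-1: Y*=-0.019891-0.109187i  Y=+0.350947+0.132853i  product +0.007525-0.040961i
  m=+0: Y*=-0.309895-0.000000i  Y=-0.249080+0.000000i  product +0.077189+0.000000i
  m=+1: Y*=+0.019891-0.109187i  Y=-0.350947+0.132853i  product +0.007525+0.040961i
  m=+2: Y*=-0.285574-0.107619i  Y=+0.085951-0.075960i  product -0.032720+0.012442i
  m=+3: Y*=+0.085378-0.142242i  Y=+0.220707-0.418671i  product -0.040709-0.067139i
  m=+4: Y*=-0.207314-0.182117i  Y=+0.054502-0.439946i  product -0.091420+0.081281i
  m=+5: Y*=+0.222116-0.175906i  Y=-0.058553-0.240694i  product -0.055345-0.043162i
  m=+6: Y*=-0.073790-0.138470i  Y=-0.053325-0.077859i  product -0.006846+0.013129i
  m=+7: Y*=+0.431771-0.138033i  Y=-0.020320-0.014153i  product -0.010727-0.003306i
  m=+8: Y*=+0.042525+0.327241i  Y=-0.003905-0.000983i  product +0.000155-0.001320i
Σ over m = -0.382986+0.000000i; ×(4π/17) → -0.283103+0.000000i. Real part: -0.283103

-0.283103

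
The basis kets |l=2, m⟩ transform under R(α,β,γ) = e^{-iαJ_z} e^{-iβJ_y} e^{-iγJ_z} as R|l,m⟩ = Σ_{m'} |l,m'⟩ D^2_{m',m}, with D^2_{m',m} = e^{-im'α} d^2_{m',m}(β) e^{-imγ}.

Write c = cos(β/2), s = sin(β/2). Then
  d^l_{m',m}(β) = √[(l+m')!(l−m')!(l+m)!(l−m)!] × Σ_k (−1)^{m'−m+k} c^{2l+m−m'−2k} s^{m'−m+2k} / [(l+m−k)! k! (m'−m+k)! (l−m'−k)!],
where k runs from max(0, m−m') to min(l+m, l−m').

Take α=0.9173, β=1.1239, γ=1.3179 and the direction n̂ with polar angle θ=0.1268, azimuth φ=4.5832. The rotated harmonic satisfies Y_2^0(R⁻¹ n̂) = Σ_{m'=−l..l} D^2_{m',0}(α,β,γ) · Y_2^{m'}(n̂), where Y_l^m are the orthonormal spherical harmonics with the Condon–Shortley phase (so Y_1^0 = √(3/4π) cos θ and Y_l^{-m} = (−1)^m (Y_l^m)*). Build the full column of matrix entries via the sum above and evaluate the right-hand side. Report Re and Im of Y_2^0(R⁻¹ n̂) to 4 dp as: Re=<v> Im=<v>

Re=-0.2124 Im=0.0000

Need the full column D^2_{m',0} for m'=−2..2 at α=0.9173, β=1.1239, γ=1.3179.
cos(β/2)=0.846218, sin(β/2)=0.532837
d^2_{-2,0}: single k=2 term ⇒ +0.498000;  D = -0.129856+0.480772i
d^2_{-1,0}: k∈[1..2] ⇒ +0.790891 -0.313575 = +0.477316;  D = +0.290192+0.378971i
d^2_{0,0}: k∈[0..2] ⇒ +0.512777 -0.813230 +0.080608 = -0.219845;  D = -0.219845+0.000000i
d^2_{1,0}: k∈[0..1] ⇒ -0.790891 +0.313575 = -0.477316;  D = -0.290192+0.378971i
d^2_{2,0}: single k=0 term ⇒ +0.498000;  D = -0.129856-0.480772i
Y_2^{m'}(θ=0.1268,φ=4.5832) and Σ D·Y over m':
  (-0.1299+0.4808i)·(-0.0060-0.0016i)  (+0.2902+0.3790i)·(-0.0125+0.0961i)  (-0.2198+0.0000i)·(+0.6157+0.0000i)  (-0.2902+0.3790i)·(+0.0125+0.0961i)  (-0.1299-0.4808i)·(-0.0060+0.0016i)
Y_2^0(R⁻¹ n̂) = -0.212367+0.000000i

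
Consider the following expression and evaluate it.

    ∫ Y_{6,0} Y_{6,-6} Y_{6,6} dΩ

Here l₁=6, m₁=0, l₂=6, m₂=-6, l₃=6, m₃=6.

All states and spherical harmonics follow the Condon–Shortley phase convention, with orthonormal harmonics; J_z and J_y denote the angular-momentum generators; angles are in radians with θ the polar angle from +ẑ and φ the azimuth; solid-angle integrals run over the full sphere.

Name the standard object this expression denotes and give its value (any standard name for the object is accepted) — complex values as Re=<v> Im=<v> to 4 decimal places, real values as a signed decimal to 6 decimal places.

This is a Gaunt coefficient — the integral of a triple product of spherical harmonics over the sphere.
Checks pass: Σm=0; 18 even; l₃=6∈[0,12].
(2·6+1)(2·6+1)(2·6+1) = 2197
Δ: 6! 6! 6! / 19! → 1/325909584
sum: t=0:+1/373248000 t=1:−1/1728000 t=2:+1/110592 t=3:−1/46656 t=4:+1/110592 t=5:−1/1728000 t=6:+1/373248000 = -7/1555200
3j²(6 6 6; 0 0 0) = Δ·Π!·Σ² = 400/46189  (sign -1)
sum: t=0:+1/373248000 = 1/373248000
3j²(6 6 6; 0 -6 6) = Δ·Π!·Σ² = 11/4199  (sign +1)
combine: 4πI² = 2197·400/46189·11/4199 = 5200/104329
take √, sign -1: I = -0.06297878

Gaunt coefficient, -0.062979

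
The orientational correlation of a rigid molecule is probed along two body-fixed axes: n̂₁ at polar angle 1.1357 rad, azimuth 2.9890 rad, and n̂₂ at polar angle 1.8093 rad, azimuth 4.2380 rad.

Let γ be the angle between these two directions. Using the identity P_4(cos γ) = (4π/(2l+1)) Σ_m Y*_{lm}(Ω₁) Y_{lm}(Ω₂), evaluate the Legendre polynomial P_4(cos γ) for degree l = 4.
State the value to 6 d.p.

Expand P_4 via completeness: Σ_{m} conj(Y_{4,m}) at Ω₁ times Y_{4,m} at Ω₂ —
  m=-4: (+0.245224-0.171527i) × (-0.126629+0.373638i) = +0.033036+0.113345i  (running Σ = +0.033036+0.113345i)
  m=-3: (-0.352917+0.173877i) × (-0.268347+0.039906i) = +0.087766-0.060743i  (running Σ = +0.120802+0.052602i)
  m=-2: (+0.063922-0.020137i) × (+0.112136+0.156405i) = +0.010317+0.007740i  (running Σ = +0.131120+0.060342i)
  m=-1: (+0.313909-0.048276i) × (-0.129445+0.252084i) = -0.028465+0.085381i  (running Σ = +0.102655+0.145723i)
  m=0: (-0.129598-0.000000i) × (+0.151762+0.000000i) = -0.019668-0.000000i  (running Σ = +0.082987+0.145723i)
  m=1: (-0.313909-0.048276i) × (+0.129445+0.252084i) = -0.028465-0.085381i  (running Σ = +0.054522+0.060342i)
  m=2: (+0.063922+0.020137i) × (+0.112136-0.156405i) = +0.010317-0.007740i  (running Σ = +0.064840+0.052602i)
  m=3: (+0.352917+0.173877i) × (+0.268347+0.039906i) = +0.087766+0.060743i  (running Σ = +0.152605+0.113345i)
  m=4: (+0.245224+0.171527i) × (-0.126629-0.373638i) = +0.033036-0.113345i  (running Σ = +0.185642+0.000000i)
Total Σ_m = +0.185642+0.000000i. Multiply by 1.396263: +0.259205+0.000000i. P_4(cos γ) = 0.259205

0.259205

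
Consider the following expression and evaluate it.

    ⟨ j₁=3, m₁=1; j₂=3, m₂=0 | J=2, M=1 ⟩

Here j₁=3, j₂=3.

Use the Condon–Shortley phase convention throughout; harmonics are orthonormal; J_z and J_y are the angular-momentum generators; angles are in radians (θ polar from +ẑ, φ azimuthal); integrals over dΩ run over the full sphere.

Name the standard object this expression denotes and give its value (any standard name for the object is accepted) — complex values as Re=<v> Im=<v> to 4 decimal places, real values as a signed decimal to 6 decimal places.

This is a Clebsch–Gordan (vector-coupling) coefficient.
triangle: 4!×2!×2!/9! = 96/362880
(j±m)!: 4!×2!×3!×3!×3!×1! = 10368
prefactor² = (2J+1)×Δ×N² = 96/7
  k=1: −1/(1!×3!×1!×2!×1!×0!) = -1/12
  k=2: +1/(2!×2!×0!×1!×2!×1!) = 1/8
Σ = 1/24  ⇒  CG² = 96/7×(1/24)² = 1/42
CG = +√(1/42) = +0.154303

Clebsch–Gordan coefficient, +√(1/42) ≈ +0.154303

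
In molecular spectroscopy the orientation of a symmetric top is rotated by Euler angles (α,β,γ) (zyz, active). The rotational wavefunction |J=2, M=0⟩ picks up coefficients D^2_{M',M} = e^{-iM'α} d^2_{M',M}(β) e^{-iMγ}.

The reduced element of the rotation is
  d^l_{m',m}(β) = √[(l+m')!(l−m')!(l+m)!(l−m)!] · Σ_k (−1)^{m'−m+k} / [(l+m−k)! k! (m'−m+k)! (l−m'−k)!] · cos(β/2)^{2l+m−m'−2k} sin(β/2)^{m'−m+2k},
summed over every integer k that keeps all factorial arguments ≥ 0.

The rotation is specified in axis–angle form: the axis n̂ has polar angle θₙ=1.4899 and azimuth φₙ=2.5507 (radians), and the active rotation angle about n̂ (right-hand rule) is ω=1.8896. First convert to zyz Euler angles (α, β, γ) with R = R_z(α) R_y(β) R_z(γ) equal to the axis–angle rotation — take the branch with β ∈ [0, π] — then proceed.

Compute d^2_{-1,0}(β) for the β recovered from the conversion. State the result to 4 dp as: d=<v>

Axis–angle → zyz. n̂ = (sinθₙcosφₙ, sinθₙsinφₙ, cosθₙ) = (-0.827728, +0.555281, +0.080808), ω = 1.8896.
R = I cosω + sinω [n̂]ₓ + (1−cosω) n̂n̂ᵀ gives
  R = [+0.586445, -0.680417, +0.439449; -0.526944, +0.091548, +0.844955; -0.615152, -0.727084, -0.304854]
β = atan2(√(R₁₃²+R₂₃²), R₃₃) = 1.880582; α = atan2(R₂₃, R₁₃) mod 2π = 1.091209; γ = atan2(R₃₂, −R₃₁) mod 2π = 5.414587
d^2_{-1,0}(β=1.8806) via the finite sum:
With c≡cos(β/2)=0.589553 and s≡sin(β/2)=0.807730, N=[1·6·2·2]^{1/2}=4.898979
k∈{1,2} keeps every argument non-negative
  k=1: (−1)^0·4.8990/(2)·0.5896^3·0.8077^1 = +0.405425
  k=2: (−1)^1·4.8990/(2)·0.5896^1·0.8077^3 = -0.761021
d^2_{-1,0}(1.8806) = +0.405425 -0.761021 = -0.355596

d=-0.3556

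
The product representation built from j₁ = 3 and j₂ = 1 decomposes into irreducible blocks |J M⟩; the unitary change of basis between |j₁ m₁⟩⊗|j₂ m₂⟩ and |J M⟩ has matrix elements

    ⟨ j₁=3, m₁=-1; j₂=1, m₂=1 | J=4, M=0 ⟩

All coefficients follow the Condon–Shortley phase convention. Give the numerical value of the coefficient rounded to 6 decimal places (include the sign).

+√(3/14) = +0.462910

√[9·0!6!2!/9! · 2!4!2!0!4!4!] = √(13824/7)
  +(−1)^0/∏(0,0,4,2,2,0)! = 1/96  (running 1/96)
⟨..|..⟩ = √(13824/7)·(1/96) = +0.462910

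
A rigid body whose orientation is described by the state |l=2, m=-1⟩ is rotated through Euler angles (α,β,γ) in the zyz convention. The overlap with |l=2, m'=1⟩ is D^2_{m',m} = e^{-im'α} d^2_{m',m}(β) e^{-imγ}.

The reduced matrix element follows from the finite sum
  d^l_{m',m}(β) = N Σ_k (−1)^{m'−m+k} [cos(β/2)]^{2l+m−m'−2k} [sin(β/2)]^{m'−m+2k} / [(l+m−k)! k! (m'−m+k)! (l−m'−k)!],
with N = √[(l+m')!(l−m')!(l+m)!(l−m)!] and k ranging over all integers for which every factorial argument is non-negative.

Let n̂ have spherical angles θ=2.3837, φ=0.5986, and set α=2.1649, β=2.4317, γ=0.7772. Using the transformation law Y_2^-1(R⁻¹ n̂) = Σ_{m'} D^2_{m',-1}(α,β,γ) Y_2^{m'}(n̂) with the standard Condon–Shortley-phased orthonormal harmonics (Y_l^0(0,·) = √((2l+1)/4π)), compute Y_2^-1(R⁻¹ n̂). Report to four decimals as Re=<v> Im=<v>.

Need the full column D^2_{m',-1} for m'=−2..2 at α=2.1649, β=2.4317, γ=0.7772.
cos(β/2)=0.347540, sin(β/2)=0.937665
d^2_{-2,-1}: single k=1 term ⇒ +0.078721;  D = +0.030264-0.072671i
d^2_{-1,-1}: k∈[0..1] ⇒ +0.014589 -0.318586 = -0.303997;  D = +0.297968-0.060244i
d^2_{0,-1}: k∈[0..1] ⇒ -0.096414 +0.701817 = +0.605403;  D = +0.431580+0.424561i
d^2_{1,-1}: k∈[0..1] ⇒ +0.318586 -0.773021 = -0.454435;  D = -0.082741+0.446839i
d^2_{2,-1}: single k=0 term ⇒ -0.573031;  D = +0.525308-0.228945i
Y_2^{m'}(θ=2.3837,φ=0.5986) and Σ D·Y over m':
  (+0.0303-0.0727i)·(+0.0666-0.1699i)  (+0.2980-0.0602i)·(-0.3186+0.2173i)  (+0.4316+0.4246i)·(+0.1837+0.0000i)  (-0.0827+0.4468i)·(+0.3186+0.2173i)  (+0.5253-0.2289i)·(+0.0666+0.1699i)
Y_2^-1(R⁻¹ n̂) = -0.062476+0.350372i

Re=-0.0625 Im=0.3504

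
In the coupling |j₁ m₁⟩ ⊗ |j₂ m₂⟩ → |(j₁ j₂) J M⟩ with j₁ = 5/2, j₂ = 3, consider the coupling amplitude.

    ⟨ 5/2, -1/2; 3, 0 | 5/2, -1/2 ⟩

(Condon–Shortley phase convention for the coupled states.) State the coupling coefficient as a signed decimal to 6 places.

+√(8/105) ≈ +0.276026

√[6·3!2!3!/9! · 2!3!3!3!2!3!] = √(216/35)
  +(−1)^1/∏(1,2,2,2,0,1)! = -1/8  (running -1/8)
  +(−1)^2/∏(2,1,1,1,1,2)! = 1/4  (running 1/8)
  +(−1)^3/∏(3,0,0,0,2,3)! = -1/72  (running 1/9)
⟨..|..⟩ = √(216/35)·(1/9) = +0.276026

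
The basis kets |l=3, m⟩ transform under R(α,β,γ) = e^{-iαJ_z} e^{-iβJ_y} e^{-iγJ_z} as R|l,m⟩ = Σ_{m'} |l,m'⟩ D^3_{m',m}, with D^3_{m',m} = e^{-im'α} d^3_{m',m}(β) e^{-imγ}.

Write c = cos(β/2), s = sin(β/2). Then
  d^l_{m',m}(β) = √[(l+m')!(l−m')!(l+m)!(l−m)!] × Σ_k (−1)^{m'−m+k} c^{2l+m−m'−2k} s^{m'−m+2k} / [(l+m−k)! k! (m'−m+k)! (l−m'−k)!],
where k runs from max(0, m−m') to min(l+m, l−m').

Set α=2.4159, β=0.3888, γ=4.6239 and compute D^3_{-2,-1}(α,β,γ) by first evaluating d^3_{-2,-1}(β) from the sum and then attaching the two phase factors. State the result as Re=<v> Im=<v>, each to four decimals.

Split into d^3_{-2,-1}(β=0.3888) × two z-phases.
c=cos(0.388800/2)=0.981164, s=sin(0.388800/2)=0.193178; N=√[1·120·2·24]=75.894664
Admissible k: 1..2 (factorial args all ≥0)
  k=1: (−1)^0·75.8947/(24)·0.9812^5·0.1932^1 = +0.555475
  k=2: (−1)^1·75.8947/(12)·0.9812^3·0.1932^3 = -0.043065
d^3_{-2,-1}(0.3888) = +0.555475 -0.043065 = +0.512410
D = (+0.119127-0.992879i)·(+0.512410)·(-0.088374-0.996087i) = -0.512165-0.015842i

Re=-0.5122 Im=-0.0158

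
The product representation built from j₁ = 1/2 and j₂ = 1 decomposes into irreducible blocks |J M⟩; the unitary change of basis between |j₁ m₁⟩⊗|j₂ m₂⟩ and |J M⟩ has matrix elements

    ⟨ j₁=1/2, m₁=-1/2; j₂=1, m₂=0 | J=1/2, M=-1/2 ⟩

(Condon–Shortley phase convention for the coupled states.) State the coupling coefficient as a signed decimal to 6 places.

-0.577350

j₁+j₂−J=1  J+j₁−j₂=0  J−j₁+j₂=1  j₁+j₂+J+1=3
(j₁±m₁, j₂±m₂, J±M) = (0,1,1,1,0,1)
P² = 1/3
sum k=1..1:
  [1] −1/1 = -1
S = -1
C² = P²·S² = 1/3 ; C = -0.577350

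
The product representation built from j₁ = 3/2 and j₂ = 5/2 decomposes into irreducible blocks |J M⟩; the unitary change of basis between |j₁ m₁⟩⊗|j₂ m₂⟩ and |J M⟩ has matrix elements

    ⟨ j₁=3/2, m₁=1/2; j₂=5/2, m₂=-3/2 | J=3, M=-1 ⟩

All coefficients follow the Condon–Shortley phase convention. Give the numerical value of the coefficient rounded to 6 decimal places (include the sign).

+0.639010  (= +√(49/120))

triangle: 1!·2!·4!/8! = 48/40320
(j±m)!: 2!·1!·1!·4!·2!·4! = 2304
prefactor² = (2J+1)·Δ·N² = 96/5
  k=0: +1/(0!·1!·1!·1!·1!·3!) = 1/6
  k=1: −1/(1!·0!·0!·0!·2!·4!) = -1/48
Σ = 7/48  ⇒  CG² = 96/5·(7/48)² = 49/120
CG = +√(49/120) = +0.639010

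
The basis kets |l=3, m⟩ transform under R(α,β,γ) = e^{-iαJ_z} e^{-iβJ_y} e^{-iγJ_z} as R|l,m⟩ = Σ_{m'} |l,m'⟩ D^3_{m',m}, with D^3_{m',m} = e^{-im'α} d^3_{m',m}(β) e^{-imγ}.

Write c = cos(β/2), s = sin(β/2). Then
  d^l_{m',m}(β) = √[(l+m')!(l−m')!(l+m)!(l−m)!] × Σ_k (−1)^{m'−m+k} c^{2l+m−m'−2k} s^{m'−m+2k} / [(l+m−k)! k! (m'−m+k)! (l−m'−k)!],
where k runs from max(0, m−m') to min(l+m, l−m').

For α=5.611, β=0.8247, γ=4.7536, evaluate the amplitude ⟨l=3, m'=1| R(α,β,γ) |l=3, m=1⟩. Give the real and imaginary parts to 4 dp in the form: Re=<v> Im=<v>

First d^3_{1,1}(β=0.8247), then the phase factors e^{-i(1)α} and e^{-i(1)γ}:
With c≡cos(β/2)=0.916182 and s≡sin(β/2)=0.400763, N=[24·2·24·2]^{1/2}=48.000000
The bounds max(0,m−m')=0 and min(l+m,l−m')=2 give 3 terms
  k=0: (−1)^0·48.0000/(48)·0.9162^6·0.4008^0 = +0.591411
  k=1: (−1)^1·48.0000/(6)·0.9162^4·0.4008^2 = -0.905300
  k=2: (−1)^2·48.0000/(8)·0.9162^2·0.4008^4 = +0.129917
d^3_{1,1}(0.8247) = +0.591411 -0.905300 +0.129917 = -0.183972
Attach z-rotation phases: D = e^{-i(1)(5.6110)}·(-0.183972)·e^{-i(1)(4.7536)} = +0.108531-0.148549i

Re=0.1085 Im=-0.1485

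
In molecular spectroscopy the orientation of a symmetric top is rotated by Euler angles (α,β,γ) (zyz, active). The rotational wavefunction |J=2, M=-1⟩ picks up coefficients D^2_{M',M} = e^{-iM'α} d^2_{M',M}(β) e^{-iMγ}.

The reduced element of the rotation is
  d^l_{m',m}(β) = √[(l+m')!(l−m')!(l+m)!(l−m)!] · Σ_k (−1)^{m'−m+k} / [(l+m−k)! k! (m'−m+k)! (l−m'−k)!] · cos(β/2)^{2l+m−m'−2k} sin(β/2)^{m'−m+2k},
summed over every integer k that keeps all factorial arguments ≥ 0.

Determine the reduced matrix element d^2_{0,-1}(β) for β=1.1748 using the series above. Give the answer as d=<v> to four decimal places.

d^2_{0,-1}(β=1.1748) via the finite sum:
With c≡cos(β/2)=0.832384 and s≡sin(β/2)=0.554199, N=[2·2·1·6]^{1/2}=4.898979
k: max(0,(-1)−(0))=0 … min(2+(-1),2−(0))=1
  k=0: (−1)^1·4.8990/(2)·0.8324^3·0.5542^1 = -0.782912
  k=1: (−1)^2·4.8990/(2)·0.8324^1·0.5542^3 = +0.347053
d^2_{0,-1}(1.1748) = -0.782912 +0.347053 = -0.435859

d=-0.4359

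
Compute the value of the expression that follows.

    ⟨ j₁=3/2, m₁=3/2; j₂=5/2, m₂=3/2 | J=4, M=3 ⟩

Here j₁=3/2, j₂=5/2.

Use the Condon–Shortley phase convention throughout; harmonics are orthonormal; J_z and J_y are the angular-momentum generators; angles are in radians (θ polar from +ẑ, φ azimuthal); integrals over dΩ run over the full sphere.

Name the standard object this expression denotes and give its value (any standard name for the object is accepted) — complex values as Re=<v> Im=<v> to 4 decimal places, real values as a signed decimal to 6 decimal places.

This is a Clebsch–Gordan (vector-coupling) coefficient.
triangle: 0!*3!*5!/9! = 720/362880
(j±m)!: 3!*0!*4!*1!*7!*1! = 725760
prefactor² = (2J+1)*Δ*N² = 12960
  k=0: +1/(0!*0!*0!*4!*3!*1!) = 1/144
Σ = 1/144  ⇒  CG² = 12960*(1/144)² = 5/8
CG = +√(5/8) = +0.790569

Clebsch–Gordan coefficient, +√(5/8) ≈ +0.790569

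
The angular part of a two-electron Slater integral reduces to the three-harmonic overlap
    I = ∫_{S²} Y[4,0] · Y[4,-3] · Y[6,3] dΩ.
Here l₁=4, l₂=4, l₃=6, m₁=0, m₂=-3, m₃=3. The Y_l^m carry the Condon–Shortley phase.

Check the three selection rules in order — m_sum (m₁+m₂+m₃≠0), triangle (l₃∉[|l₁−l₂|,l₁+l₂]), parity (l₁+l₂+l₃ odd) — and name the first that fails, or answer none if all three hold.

Σmᵢ = 0  ✓
l₃∈[|l₁−l₂|,l₁+l₂]=[0,8], have l₃=6  ✓
Σlᵢ = 14 ⇒ even  ✓

none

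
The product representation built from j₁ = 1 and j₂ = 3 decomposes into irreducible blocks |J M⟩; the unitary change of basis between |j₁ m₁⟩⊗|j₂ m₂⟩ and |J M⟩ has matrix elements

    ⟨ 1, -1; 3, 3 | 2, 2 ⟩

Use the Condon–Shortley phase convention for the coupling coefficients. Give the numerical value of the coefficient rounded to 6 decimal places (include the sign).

+√(5/7) = +0.845154

j₁+j₂−J=2  J+j₁−j₂=0  J−j₁+j₂=4  j₁+j₂+J+1=7
(j₁±m₁, j₂±m₂, J±M) = (0,2,6,0,4,0)
P² = 11520/7
sum k=2..2:
  [2] +1/48 = 1/48
S = 1/48
C² = P²·S² = 5/7 ; C = +0.845154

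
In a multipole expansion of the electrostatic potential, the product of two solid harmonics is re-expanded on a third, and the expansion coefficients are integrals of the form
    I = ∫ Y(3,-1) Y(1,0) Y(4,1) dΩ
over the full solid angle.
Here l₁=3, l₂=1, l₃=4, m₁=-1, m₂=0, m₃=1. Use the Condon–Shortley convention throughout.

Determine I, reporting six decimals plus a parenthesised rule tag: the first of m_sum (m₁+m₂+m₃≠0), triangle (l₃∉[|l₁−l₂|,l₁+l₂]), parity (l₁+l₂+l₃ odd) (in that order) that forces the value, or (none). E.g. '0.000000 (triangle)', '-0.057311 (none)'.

-0.238414 (none)

Checks pass: Σm=0; 8 even; l₃=4∈[2,4].
(2·3+1)(2·1+1)(2·4+1) = 189
Δ: 0! 6! 2! / 9! → 1/252
sum: t=0:+1/36 = 1/36
3j²(3 1 4; 0 0 0) = Δ·Π!·Σ² = 4/63  (sign +1)
sum: t=0:+1/48 = 1/48
3j²(3 1 4; -1 0 1) = Δ·Π!·Σ² = 5/84  (sign -1)
combine: 4πI² = 189·4/63·5/84 = 5/7
take √, sign -1: I = -0.23841361
No selection rule forces the value: the integral is nonzero (none).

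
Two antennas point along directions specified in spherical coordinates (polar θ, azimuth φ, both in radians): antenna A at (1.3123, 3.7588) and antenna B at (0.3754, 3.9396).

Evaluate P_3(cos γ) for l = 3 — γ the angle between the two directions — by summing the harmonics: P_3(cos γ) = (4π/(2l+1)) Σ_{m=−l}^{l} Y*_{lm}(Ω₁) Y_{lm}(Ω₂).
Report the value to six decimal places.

-0.375374

Expand P_3 via completeness: Σ_{m} conj(Y_{3,m}) at Ω₁ times Y_{3,m} at Ω₂ —
  term(m=-3) = +0.006640-0.004002i   from Y*(Ω₁)=+0.104486-0.362236i, Y(Ω₂)=+0.015080+0.013981i
  term(m=-2) = +0.029191-0.011041i   from Y*(Ω₁)=+0.080596+0.230491i, Y(Ω₂)=-0.003223-0.127776i
  term(m=-1) = -0.081598+0.014916i   from Y*(Ω₁)=+0.171548+0.121748i, Y(Ω₂)=-0.275292+0.282324i
  term(m=+0) = -0.117566-0.000000i   from Y*(Ω₁)=-0.255014-0.000000i, Y(Ω₂)=+0.461017+0.000000i
  term(m=+1) = -0.081598-0.014916i   from Y*(Ω₁)=-0.171548+0.121748i, Y(Ω₂)=+0.275292+0.282324i
  term(m=+2) = +0.029191+0.011041i   from Y*(Ω₁)=+0.080596-0.230491i, Y(Ω₂)=-0.003223+0.127776i
  term(m=+3) = +0.006640+0.004002i   from Y*(Ω₁)=-0.104486-0.362236i, Y(Ω₂)=-0.015080+0.013981i
Σ over m = -0.209099+0.000000i; ×(4π/7) → -0.375374+0.000000i. Real part: -0.375374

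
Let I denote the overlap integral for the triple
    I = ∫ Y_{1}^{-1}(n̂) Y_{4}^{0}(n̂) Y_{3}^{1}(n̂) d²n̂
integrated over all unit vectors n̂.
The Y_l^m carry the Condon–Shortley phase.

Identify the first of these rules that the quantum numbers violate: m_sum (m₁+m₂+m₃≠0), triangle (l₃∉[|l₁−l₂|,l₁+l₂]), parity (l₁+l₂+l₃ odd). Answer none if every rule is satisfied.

none

Σmᵢ = 0  ✓
l₃∈[|l₁−l₂|,l₁+l₂]=[3,5], have l₃=3  ✓
Σlᵢ = 8 ⇒ even  ✓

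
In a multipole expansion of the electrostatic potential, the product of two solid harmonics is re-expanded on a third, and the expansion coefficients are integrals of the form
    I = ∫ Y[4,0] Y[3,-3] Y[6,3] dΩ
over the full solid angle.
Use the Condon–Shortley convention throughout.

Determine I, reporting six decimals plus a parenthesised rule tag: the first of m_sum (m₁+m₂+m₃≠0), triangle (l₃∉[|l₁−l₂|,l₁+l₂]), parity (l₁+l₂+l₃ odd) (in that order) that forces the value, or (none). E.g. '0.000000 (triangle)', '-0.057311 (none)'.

Σlᵢ=13 odd — θ-integrand is odd under cosθ→−cosθ; I=0

0.000000 (parity)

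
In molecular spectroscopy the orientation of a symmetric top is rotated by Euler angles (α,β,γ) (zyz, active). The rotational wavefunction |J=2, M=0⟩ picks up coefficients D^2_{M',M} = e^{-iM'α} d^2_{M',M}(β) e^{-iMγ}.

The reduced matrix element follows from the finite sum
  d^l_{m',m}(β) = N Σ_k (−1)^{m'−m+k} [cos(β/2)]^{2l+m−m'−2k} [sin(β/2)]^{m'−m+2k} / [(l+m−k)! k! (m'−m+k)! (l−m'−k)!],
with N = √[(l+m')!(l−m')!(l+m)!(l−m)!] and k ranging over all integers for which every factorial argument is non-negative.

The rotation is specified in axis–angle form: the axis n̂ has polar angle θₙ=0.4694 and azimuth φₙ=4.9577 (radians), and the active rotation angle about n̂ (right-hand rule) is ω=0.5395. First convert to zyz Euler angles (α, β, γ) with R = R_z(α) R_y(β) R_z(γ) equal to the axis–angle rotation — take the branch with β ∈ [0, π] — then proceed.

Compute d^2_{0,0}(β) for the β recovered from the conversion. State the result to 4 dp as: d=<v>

Axis–angle → zyz. n̂ = (sinθₙcosφₙ, sinθₙsinφₙ, cosθₙ) = (+0.109857, -0.438809, +0.891840), ω = 0.5395.
R = I cosω + sinω [n̂]ₓ + (1−cosω) n̂n̂ᵀ gives
  R = [+0.859680, -0.464991, -0.211503; +0.451297, +0.885315, -0.112019; +0.239335, +0.000850, +0.970937]
β = atan2(√(R₁₃²+R₂₃²), R₃₃) = 0.241682; α = atan2(R₂₃, R₁₃) mod 2π = 3.628665; γ = atan2(R₃₂, −R₃₁) mod 2π = 3.138043
d^2_{0,0}(β=0.2417) via the finite sum:
With c≡cos(β/2)=0.992708 and s≡sin(β/2)=0.120547, N=[2·2·2·2]^{1/2}=4.000000
The bounds max(0,m−m')=0 and min(l+m,l−m')=2 give 3 terms
  k=0: (−1)^0·4.0000/(4)·0.9927^4·0.1205^0 = +0.971148
  k=1: (−1)^1·4.0000/(1)·0.9927^2·0.1205^2 = -0.057282
  k=2: (−1)^2·4.0000/(4)·0.9927^0·0.1205^4 = +0.000211
d^2_{0,0}(0.2417) = +0.971148 -0.057282 +0.000211 = +0.914077

d=0.9141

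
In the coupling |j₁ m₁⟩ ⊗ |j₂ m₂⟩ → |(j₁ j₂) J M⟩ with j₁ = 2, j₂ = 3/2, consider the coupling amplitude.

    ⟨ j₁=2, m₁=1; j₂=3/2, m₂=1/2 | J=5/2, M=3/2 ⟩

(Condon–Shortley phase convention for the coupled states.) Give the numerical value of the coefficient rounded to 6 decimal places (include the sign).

+√(1/35) = +0.169031

triangle: 1!×3!×2!/7! = 12/5040
(j±m)!: 3!×1!×2!×1!×4!×1! = 288
prefactor² = (2J+1)×Δ×N² = 144/35
  k=0: +1/(0!×1!×1!×2!×2!×0!) = 1/4
  k=1: −1/(1!×0!×0!×1!×3!×1!) = -1/6
Σ = 1/12  ⇒  CG² = 144/35×(1/12)² = 1/35
CG = +√(1/35) = +0.169031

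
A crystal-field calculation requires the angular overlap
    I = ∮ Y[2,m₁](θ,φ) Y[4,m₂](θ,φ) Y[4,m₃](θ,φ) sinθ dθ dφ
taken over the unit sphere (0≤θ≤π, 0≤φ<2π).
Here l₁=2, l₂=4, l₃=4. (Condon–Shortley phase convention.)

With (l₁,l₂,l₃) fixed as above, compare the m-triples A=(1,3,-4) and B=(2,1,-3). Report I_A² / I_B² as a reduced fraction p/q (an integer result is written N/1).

14/9

Same 2,4,4: normalisation and zero-m 3j drop out of the ratio.
A: Δ: 2! 2! 6! / 11! → 1/13860; sum: t=1:−1/1440 = -1/1440; 3j²(2 4 4; 1 3 -4) = Δ·Π!·Σ² = 7/165  (sign -1)
B: Δ: 2! 2! 6! / 11! → 1/13860; sum: t=0:+1/480 = 1/480; 3j²(2 4 4; 2 1 -3) = Δ·Π!·Σ² = 3/110  (sign -1)
I_A²/I_B² = (7/165)/(3/110) = 14/9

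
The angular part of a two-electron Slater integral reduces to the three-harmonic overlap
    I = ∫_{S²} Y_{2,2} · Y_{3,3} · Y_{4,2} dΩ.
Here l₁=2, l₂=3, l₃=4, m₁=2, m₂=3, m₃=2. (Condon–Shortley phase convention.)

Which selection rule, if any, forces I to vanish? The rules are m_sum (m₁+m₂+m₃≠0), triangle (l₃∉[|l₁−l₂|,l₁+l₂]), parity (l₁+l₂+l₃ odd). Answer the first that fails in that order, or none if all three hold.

m_sum

azimuthal sum: 2 + 3 + 2 = 7  ✗
1 ≤ 4 ≤ 5 (triangle on l)
L = 2 + 3 + 4 = 9 (odd)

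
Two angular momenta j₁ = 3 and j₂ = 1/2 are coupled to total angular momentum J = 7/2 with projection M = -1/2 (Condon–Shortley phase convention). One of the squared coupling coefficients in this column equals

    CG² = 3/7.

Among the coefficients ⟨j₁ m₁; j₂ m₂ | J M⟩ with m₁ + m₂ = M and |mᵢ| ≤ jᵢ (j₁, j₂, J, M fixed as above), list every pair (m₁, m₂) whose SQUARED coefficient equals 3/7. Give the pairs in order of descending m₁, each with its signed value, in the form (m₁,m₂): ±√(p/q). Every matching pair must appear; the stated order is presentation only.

(-1,1/2): +√(3/7)

Admissible pairs with m₁+m₂ = M = -1/2: (-1,1/2), (0,-1/2)
  (m₁,m₂)=(0,-1/2): CG² = 4/7, CG = +√(4/7)
  (m₁,m₂)=(-1,1/2): CG² = 3/7, CG = +√(3/7)   ← matches the target
Pairs with CG² = 3/7: (-1,1/2): +√(3/7)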